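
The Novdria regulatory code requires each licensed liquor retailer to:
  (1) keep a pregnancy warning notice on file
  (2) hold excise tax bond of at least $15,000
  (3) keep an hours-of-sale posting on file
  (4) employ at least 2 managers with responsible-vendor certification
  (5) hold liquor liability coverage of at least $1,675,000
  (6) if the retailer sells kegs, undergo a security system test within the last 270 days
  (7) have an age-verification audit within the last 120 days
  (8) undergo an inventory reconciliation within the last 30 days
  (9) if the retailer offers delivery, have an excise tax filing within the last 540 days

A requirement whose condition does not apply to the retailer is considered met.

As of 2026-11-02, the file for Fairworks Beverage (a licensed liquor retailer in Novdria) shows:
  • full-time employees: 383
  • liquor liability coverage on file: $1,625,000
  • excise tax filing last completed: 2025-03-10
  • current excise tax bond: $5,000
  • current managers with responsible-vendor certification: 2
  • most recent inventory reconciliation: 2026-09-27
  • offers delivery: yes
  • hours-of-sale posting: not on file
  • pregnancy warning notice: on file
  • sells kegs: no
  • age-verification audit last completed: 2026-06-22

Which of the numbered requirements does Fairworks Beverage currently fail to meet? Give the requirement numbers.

2, 3, 5, 7, 8, 9

1. pregnancy warning notice present → met
2. excise tax bond $5,000 < $15,000 → not met
3. hours-of-sale posting absent → not met
4. managers with responsible-vendor certification 2 ≥ 2 → met
5. liquor liability coverage $1,625,000 < $1,675,000 → not met
6. condition 'sells kegs' does not hold → requirement n/a → met
7. age-verification audit 133 days ago vs limit 120 → not met
8. inventory reconciliation 36 days ago vs limit 30 → not met
9. condition 'offers delivery' holds; excise tax filing 602 days ago vs limit 540 → not met
Not met: 2, 3, 5, 7, 8, 9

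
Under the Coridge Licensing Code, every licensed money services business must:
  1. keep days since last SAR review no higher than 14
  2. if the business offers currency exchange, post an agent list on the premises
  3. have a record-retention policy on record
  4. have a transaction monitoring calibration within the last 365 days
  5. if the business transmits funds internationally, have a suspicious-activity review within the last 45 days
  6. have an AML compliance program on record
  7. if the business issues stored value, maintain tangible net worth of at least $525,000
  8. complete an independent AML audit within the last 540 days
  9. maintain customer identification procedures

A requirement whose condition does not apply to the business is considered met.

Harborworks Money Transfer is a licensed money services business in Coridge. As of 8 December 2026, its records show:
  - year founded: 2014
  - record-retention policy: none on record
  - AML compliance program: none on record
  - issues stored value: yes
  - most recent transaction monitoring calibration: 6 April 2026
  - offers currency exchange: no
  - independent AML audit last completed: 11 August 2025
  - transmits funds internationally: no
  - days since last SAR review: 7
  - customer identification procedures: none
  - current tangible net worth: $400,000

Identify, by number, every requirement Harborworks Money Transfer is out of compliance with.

1. days since last SAR review 7 ≤ 14 → met
2. condition 'offers currency exchange' does not hold → requirement n/a → met
3. record-retention policy absent → not met
4. transaction monitoring calibration 246 days ago vs limit 365 → met
5. condition 'transmits funds internationally' does not hold → requirement n/a → met
6. AML compliance program absent → not met
7. condition 'issues stored value' holds; tangible net worth $400,000 < $525,000 → not met
8. independent AML audit 484 days ago vs limit 540 → met
9. customer identification procedures absent → not met
Not met: 3, 6, 7, 9

3, 6, 7, 9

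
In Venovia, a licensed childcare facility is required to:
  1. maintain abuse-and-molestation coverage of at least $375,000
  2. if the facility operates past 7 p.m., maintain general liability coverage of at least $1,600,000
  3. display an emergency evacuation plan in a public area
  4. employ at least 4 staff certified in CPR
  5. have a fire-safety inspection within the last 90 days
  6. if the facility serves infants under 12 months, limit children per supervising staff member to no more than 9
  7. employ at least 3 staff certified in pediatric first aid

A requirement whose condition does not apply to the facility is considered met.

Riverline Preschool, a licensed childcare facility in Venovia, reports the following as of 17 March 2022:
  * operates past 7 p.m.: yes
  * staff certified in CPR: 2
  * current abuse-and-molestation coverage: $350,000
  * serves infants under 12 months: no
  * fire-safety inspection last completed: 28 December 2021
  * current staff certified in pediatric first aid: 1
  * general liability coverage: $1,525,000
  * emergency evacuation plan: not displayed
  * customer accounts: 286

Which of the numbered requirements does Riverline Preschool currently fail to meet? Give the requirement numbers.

1. abuse-and-molestation coverage $350,000 < $375,000 → not met
2. condition 'operates past 7 p.m.' holds; general liability coverage $1,525,000 < $1,600,000 → not met
3. emergency evacuation plan absent → not met
4. staff certified in CPR 2 < 4 → not met
5. fire-safety inspection 79 days ago vs limit 90 → met
6. condition 'serves infants under 12 months' does not hold → requirement n/a → met
7. staff certified in pediatric first aid 1 < 3 → not met
Not met: 1, 2, 3, 4, 7

1, 2, 3, 4, 7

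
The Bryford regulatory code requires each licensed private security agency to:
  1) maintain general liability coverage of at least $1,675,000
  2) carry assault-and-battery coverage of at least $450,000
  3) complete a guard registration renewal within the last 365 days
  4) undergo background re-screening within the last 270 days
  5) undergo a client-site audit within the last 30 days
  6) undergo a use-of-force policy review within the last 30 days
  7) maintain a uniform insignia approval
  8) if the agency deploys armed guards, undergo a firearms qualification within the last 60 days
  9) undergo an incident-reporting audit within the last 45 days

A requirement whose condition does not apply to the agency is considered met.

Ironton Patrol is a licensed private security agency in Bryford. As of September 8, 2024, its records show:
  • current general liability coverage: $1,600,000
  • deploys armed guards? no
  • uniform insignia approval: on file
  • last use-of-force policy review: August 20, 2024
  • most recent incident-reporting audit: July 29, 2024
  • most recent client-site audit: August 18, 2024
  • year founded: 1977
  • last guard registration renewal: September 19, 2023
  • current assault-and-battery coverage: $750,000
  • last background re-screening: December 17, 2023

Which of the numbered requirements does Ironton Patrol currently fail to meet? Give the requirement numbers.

1. general liability coverage $1,600,000 < $1,675,000 → not met
2. assault-and-battery coverage $750,000 ≥ $450,000 → met
3. guard registration renewal 355 days ago vs limit 365 → met
4. background re-screening 266 days ago vs limit 270 → met
5. client-site audit 21 days ago vs limit 30 → met
6. use-of-force policy review 19 days ago vs limit 30 → met
7. uniform insignia approval present → met
8. condition 'deploys armed guards' does not hold → requirement n/a → met
9. incident-reporting audit 41 days ago vs limit 45 → met
Not met: 1

1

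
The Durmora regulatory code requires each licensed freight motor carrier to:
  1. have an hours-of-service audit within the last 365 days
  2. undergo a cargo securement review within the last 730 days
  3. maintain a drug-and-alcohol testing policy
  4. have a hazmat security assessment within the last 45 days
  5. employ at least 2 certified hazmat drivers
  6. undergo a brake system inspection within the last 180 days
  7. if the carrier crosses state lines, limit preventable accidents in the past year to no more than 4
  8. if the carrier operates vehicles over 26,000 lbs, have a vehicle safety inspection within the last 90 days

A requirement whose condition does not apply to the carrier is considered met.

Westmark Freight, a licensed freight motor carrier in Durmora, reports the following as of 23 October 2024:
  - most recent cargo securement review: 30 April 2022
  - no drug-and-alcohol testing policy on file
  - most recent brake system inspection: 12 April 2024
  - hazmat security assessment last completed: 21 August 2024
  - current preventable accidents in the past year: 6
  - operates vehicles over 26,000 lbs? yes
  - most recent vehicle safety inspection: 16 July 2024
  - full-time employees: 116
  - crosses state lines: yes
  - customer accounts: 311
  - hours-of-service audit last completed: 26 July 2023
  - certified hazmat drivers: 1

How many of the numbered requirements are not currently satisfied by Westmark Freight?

8

1. hours-of-service audit 455 days ago vs limit 365 → not met
2. cargo securement review 907 days ago vs limit 730 → not met
3. drug-and-alcohol testing policy absent → not met
4. hazmat security assessment 63 days ago vs limit 45 → not met
5. certified hazmat drivers 1 < 2 → not met
6. brake system inspection 194 days ago vs limit 180 → not met
7. condition 'crosses state lines' holds; preventable accidents in the past year 6 > 4 → not met
8. condition 'operates vehicles over 26,000 lbs' holds; vehicle safety inspection 99 days ago vs limit 90 → not met
Not met: 8 of 8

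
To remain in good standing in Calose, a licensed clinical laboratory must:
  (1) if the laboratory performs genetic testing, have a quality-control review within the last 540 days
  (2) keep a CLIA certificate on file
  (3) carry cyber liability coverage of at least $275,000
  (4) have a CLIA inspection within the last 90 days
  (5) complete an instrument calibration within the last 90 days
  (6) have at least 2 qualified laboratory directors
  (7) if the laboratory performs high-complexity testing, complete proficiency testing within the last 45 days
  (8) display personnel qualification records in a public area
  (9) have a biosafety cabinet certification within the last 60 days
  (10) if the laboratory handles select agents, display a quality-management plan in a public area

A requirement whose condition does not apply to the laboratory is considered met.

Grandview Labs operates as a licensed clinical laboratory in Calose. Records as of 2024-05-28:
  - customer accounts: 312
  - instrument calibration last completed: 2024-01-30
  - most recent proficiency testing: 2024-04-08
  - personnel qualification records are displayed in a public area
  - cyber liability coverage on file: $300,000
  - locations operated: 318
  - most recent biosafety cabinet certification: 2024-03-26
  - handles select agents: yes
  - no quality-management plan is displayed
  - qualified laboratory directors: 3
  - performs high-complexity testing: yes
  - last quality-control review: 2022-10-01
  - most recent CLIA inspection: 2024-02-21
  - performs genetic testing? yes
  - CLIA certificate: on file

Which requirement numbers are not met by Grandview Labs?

1. condition 'performs genetic testing' holds; quality-control review 605 days ago vs limit 540 → not met
2. CLIA certificate present → met
3. cyber liability coverage $300,000 ≥ $275,000 → met
4. CLIA inspection 97 days ago vs limit 90 → not met
5. instrument calibration 119 days ago vs limit 90 → not met
6. qualified laboratory directors 3 ≥ 2 → met
7. condition 'performs high-complexity testing' holds; proficiency testing 50 days ago vs limit 45 → not met
8. personnel qualification records present → met
9. biosafety cabinet certification 63 days ago vs limit 60 → not met
10. condition 'handles select agents' holds; quality-management plan absent → not met
Not met: 1, 4, 5, 7, 9, 10

1, 4, 5, 7, 9, 10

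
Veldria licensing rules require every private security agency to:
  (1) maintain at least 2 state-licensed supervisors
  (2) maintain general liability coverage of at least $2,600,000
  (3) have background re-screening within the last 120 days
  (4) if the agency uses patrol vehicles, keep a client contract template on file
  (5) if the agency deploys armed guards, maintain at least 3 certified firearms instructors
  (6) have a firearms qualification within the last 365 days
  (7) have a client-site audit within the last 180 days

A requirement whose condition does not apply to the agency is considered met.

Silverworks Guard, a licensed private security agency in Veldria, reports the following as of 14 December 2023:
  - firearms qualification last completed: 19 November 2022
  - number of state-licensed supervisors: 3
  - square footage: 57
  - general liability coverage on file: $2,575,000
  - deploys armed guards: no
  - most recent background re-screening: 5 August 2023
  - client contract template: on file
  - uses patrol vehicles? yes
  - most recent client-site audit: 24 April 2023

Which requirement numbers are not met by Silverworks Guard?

1. state-licensed supervisors 3 ≥ 2 → met
2. general liability coverage $2,575,000 < $2,600,000 → not met
3. background re-screening 131 days ago vs limit 120 → not met
4. condition 'uses patrol vehicles' holds; client contract template present → met
5. condition 'deploys armed guards' does not hold → requirement n/a → met
6. firearms qualification 390 days ago vs limit 365 → not met
7. client-site audit 234 days ago vs limit 180 → not met
Not met: 2, 3, 6, 7

2, 3, 6, 7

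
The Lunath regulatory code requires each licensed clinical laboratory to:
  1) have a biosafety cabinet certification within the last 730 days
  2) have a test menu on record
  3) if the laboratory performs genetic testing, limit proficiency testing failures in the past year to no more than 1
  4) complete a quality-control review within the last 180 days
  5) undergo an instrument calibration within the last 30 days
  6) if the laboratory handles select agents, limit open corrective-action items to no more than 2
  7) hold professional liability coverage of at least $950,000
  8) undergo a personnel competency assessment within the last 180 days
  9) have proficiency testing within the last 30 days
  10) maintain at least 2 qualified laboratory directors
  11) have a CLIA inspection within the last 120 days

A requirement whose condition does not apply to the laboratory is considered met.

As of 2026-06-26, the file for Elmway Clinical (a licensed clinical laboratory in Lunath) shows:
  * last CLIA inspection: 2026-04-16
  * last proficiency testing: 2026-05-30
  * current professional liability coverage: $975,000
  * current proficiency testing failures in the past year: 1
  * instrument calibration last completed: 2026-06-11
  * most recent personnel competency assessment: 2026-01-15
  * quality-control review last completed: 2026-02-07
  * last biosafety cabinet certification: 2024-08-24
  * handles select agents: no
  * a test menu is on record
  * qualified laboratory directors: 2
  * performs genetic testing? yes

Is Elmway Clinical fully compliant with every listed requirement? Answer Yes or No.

1. biosafety cabinet certification 671 days ago vs limit 730 → met
2. test menu present → met
3. condition 'performs genetic testing' holds; proficiency testing failures in the past year 1 ≤ 1 → met
4. quality-control review 139 days ago vs limit 180 → met
5. instrument calibration 15 days ago vs limit 30 → met
6. condition 'handles select agents' does not hold → requirement n/a → met
7. professional liability coverage $975,000 ≥ $950,000 → met
8. personnel competency assessment 162 days ago vs limit 180 → met
9. proficiency testing 27 days ago vs limit 30 → met
10. qualified laboratory directors 2 ≥ 2 → met
11. CLIA inspection 71 days ago vs limit 120 → met
All met.

Yes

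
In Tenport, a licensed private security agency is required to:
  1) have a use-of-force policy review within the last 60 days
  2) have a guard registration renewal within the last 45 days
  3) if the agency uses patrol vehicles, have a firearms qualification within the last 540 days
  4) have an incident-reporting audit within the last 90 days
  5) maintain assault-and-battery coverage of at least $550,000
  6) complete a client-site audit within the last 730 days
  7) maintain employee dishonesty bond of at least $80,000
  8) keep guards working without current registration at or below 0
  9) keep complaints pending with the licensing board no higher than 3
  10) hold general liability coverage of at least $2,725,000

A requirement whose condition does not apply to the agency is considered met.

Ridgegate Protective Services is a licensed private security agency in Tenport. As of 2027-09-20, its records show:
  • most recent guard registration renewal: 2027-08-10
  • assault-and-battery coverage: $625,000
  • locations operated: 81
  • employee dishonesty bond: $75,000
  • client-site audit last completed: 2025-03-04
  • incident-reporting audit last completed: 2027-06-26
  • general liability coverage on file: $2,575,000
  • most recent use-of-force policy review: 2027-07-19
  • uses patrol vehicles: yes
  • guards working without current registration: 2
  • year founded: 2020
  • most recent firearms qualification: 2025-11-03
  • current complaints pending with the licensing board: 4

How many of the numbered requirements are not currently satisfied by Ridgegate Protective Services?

1. use-of-force policy review 63 days ago vs limit 60 → not met
2. guard registration renewal 41 days ago vs limit 45 → met
3. condition 'uses patrol vehicles' holds; firearms qualification 686 days ago vs limit 540 → not met
4. incident-reporting audit 86 days ago vs limit 90 → met
5. assault-and-battery coverage $625,000 ≥ $550,000 → met
6. client-site audit 930 days ago vs limit 730 → not met
7. employee dishonesty bond $75,000 < $80,000 → not met
8. guards working without current registration 2 > 0 → not met
9. complaints pending with the licensing board 4 > 3 → not met
10. general liability coverage $2,575,000 < $2,725,000 → not met
Not met: 7 of 10

7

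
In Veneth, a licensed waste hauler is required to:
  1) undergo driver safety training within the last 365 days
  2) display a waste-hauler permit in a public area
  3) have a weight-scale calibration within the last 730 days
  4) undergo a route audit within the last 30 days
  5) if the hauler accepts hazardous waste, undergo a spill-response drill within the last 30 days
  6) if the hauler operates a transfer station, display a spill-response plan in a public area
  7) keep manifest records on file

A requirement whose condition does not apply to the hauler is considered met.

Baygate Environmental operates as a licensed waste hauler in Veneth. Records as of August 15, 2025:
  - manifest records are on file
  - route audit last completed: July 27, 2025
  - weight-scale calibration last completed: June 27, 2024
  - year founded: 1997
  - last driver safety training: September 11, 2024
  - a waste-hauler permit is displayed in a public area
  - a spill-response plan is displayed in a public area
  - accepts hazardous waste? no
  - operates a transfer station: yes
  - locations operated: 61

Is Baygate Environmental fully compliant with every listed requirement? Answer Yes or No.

1. driver safety training 338 days ago vs limit 365 → met
2. waste-hauler permit present → met
3. weight-scale calibration 414 days ago vs limit 730 → met
4. route audit 19 days ago vs limit 30 → met
5. condition 'accepts hazardous waste' does not hold → requirement n/a → met
6. condition 'operates a transfer station' holds; spill-response plan present → met
7. manifest records present → met
All met.

Yes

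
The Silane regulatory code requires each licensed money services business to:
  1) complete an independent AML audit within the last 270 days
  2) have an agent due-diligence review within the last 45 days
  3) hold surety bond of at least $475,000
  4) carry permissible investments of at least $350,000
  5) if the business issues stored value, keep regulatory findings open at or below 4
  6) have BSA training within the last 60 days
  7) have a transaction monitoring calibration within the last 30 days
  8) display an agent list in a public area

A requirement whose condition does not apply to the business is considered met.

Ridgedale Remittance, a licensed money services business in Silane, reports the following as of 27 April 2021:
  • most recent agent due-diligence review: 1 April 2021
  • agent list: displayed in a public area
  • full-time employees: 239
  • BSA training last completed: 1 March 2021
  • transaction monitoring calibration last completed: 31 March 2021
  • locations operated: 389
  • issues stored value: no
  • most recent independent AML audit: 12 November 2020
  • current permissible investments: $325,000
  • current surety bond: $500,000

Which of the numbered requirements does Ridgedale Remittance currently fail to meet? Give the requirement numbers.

1. independent AML audit 166 days ago vs limit 270 → met
2. agent due-diligence review 26 days ago vs limit 45 → met
3. surety bond $500,000 ≥ $475,000 → met
4. permissible investments $325,000 < $350,000 → not met
5. condition 'issues stored value' does not hold → requirement n/a → met
6. BSA training 57 days ago vs limit 60 → met
7. transaction monitoring calibration 27 days ago vs limit 30 → met
8. agent list present → met
Not met: 4

4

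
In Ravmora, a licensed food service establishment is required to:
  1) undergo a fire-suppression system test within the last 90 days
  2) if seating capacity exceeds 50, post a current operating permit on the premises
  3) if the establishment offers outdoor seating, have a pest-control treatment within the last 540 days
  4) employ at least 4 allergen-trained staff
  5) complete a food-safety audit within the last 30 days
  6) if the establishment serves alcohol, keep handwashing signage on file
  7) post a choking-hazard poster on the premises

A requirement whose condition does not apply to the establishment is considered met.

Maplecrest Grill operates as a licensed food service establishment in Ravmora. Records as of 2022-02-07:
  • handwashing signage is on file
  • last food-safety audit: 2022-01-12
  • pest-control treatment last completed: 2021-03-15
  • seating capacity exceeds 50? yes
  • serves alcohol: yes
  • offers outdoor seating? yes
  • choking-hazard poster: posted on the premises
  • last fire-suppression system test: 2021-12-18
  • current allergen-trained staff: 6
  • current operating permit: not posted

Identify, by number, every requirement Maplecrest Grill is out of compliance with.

2

1. fire-suppression system test 51 days ago vs limit 90 → met
2. condition 'seating capacity exceeds 50' holds; current operating permit absent → not met
3. condition 'offers outdoor seating' holds; pest-control treatment 329 days ago vs limit 540 → met
4. allergen-trained staff 6 ≥ 4 → met
5. food-safety audit 26 days ago vs limit 30 → met
6. condition 'serves alcohol' holds; handwashing signage present → met
7. choking-hazard poster present → met
Not met: 2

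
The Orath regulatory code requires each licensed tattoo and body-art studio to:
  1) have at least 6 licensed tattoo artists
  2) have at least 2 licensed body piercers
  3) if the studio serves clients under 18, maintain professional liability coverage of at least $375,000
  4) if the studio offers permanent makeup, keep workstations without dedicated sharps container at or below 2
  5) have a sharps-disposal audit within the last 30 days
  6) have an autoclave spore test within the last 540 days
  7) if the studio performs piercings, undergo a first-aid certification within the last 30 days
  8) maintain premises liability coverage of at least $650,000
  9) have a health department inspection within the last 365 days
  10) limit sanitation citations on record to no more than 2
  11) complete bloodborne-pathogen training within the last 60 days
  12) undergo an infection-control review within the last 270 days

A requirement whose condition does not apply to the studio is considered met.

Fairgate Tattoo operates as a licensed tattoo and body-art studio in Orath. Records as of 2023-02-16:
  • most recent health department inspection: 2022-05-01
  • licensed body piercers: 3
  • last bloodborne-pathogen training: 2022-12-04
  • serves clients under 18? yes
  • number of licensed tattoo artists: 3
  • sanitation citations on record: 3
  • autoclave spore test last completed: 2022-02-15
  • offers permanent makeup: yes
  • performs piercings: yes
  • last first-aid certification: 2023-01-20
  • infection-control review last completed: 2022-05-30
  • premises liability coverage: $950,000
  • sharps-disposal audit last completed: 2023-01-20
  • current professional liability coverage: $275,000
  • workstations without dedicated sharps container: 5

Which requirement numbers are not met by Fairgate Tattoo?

1. licensed tattoo artists 3 < 6 → not met
2. licensed body piercers 3 ≥ 2 → met
3. condition 'serves clients under 18' holds; professional liability coverage $275,000 < $375,000 → not met
4. condition 'offers permanent makeup' holds; workstations without dedicated sharps container 5 > 2 → not met
5. sharps-disposal audit 27 days ago vs limit 30 → met
6. autoclave spore test 366 days ago vs limit 540 → met
7. condition 'performs piercings' holds; first-aid certification 27 days ago vs limit 30 → met
8. premises liability coverage $950,000 ≥ $650,000 → met
9. health department inspection 291 days ago vs limit 365 → met
10. sanitation citations on record 3 > 2 → not met
11. bloodborne-pathogen training 74 days ago vs limit 60 → not met
12. infection-control review 262 days ago vs limit 270 → met
Not met: 1, 3, 4, 10, 11

1, 3, 4, 10, 11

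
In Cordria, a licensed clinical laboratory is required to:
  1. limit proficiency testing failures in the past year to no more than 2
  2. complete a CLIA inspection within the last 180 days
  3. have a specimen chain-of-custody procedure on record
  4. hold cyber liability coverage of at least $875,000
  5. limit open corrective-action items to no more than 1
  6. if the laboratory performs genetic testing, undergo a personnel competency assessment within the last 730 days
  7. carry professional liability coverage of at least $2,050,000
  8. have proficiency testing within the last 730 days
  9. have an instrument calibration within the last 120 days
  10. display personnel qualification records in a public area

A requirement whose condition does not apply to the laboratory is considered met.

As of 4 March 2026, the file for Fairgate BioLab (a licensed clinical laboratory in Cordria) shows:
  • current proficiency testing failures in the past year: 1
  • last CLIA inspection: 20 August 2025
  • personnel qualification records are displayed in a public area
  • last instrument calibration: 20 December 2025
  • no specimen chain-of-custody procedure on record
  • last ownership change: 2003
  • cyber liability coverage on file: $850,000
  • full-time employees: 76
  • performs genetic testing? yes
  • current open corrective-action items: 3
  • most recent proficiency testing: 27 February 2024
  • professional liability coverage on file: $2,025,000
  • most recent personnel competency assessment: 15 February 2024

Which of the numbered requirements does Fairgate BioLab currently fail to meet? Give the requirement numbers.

2, 3, 4, 5, 6, 7, 8

1. proficiency testing failures in the past year 1 ≤ 2 → met
2. CLIA inspection 196 days ago vs limit 180 → not met
3. specimen chain-of-custody procedure absent → not met
4. cyber liability coverage $850,000 < $875,000 → not met
5. open corrective-action items 3 > 1 → not met
6. condition 'performs genetic testing' holds; personnel competency assessment 748 days ago vs limit 730 → not met
7. professional liability coverage $2,025,000 < $2,050,000 → not met
8. proficiency testing 736 days ago vs limit 730 → not met
9. instrument calibration 74 days ago vs limit 120 → met
10. personnel qualification records present → met
Not met: 2, 3, 4, 5, 6, 7, 8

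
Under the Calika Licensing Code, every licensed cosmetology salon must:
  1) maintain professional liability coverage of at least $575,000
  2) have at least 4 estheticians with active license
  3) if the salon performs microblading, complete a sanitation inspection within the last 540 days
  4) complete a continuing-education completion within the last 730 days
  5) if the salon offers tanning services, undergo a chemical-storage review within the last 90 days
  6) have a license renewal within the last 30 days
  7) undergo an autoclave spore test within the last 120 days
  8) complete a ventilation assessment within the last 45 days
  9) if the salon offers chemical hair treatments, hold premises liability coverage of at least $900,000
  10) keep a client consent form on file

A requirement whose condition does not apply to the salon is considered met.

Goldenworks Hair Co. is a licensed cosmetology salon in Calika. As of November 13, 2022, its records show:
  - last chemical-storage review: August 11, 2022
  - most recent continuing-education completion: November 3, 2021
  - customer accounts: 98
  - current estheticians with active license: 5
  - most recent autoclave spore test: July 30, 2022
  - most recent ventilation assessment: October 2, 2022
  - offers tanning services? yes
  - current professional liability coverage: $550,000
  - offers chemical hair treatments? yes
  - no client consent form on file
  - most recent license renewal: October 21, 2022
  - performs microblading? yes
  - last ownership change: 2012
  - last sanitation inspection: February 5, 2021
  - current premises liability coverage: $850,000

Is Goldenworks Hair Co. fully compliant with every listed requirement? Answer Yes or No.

1. professional liability coverage $550,000 < $575,000 → not met
2. estheticians with active license 5 ≥ 4 → met
3. condition 'performs microblading' holds; sanitation inspection 646 days ago vs limit 540 → not met
4. continuing-education completion 375 days ago vs limit 730 → met
5. condition 'offers tanning services' holds; chemical-storage review 94 days ago vs limit 90 → not met
6. license renewal 23 days ago vs limit 30 → met
7. autoclave spore test 106 days ago vs limit 120 → met
8. ventilation assessment 42 days ago vs limit 45 → met
9. condition 'offers chemical hair treatments' holds; premises liability coverage $850,000 < $900,000 → not met
10. client consent form absent → not met
Not met: 1, 3, 5, 9, 10

No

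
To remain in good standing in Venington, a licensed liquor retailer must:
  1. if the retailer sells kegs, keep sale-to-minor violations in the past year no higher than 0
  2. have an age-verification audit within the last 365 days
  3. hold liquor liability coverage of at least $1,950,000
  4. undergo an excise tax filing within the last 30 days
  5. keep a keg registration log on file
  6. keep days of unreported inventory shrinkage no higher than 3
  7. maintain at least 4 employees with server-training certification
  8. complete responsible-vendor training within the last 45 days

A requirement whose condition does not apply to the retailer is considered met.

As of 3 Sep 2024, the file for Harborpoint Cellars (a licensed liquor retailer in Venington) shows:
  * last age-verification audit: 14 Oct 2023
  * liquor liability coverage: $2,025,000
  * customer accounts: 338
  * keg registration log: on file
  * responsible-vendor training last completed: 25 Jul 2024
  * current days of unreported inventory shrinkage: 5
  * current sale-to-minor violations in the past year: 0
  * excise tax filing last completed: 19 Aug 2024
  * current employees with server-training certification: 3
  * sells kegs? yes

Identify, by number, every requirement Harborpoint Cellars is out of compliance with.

6, 7

1. condition 'sells kegs' holds; sale-to-minor violations in the past year 0 ≤ 0 → met
2. age-verification audit 325 days ago vs limit 365 → met
3. liquor liability coverage $2,025,000 ≥ $1,950,000 → met
4. excise tax filing 15 days ago vs limit 30 → met
5. keg registration log present → met
6. days of unreported inventory shrinkage 5 > 3 → not met
7. employees with server-training certification 3 < 4 → not met
8. responsible-vendor training 40 days ago vs limit 45 → met
Not met: 6, 7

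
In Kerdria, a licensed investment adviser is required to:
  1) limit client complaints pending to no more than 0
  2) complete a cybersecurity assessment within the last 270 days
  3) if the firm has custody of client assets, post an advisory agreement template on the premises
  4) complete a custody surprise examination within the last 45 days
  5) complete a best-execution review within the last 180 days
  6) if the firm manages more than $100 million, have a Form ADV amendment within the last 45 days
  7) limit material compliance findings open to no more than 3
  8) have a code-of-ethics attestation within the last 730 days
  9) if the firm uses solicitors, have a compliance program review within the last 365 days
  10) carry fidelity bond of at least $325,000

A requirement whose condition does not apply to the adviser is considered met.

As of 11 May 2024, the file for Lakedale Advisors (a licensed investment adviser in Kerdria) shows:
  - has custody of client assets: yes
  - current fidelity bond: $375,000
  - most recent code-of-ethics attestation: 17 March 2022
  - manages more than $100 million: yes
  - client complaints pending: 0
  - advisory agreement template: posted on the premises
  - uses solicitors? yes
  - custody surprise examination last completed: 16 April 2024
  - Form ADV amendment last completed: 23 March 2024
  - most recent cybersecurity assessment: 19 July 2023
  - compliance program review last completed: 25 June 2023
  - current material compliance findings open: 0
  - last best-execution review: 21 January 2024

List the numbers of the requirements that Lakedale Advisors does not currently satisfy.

2, 6, 8

1. client complaints pending 0 ≤ 0 → met
2. cybersecurity assessment 297 days ago vs limit 270 → not met
3. condition 'has custody of client assets' holds; advisory agreement template present → met
4. custody surprise examination 25 days ago vs limit 45 → met
5. best-execution review 111 days ago vs limit 180 → met
6. condition 'manages more than $100 million' holds; Form ADV amendment 49 days ago vs limit 45 → not met
7. material compliance findings open 0 ≤ 3 → met
8. code-of-ethics attestation 786 days ago vs limit 730 → not met
9. condition 'uses solicitors' holds; compliance program review 321 days ago vs limit 365 → met
10. fidelity bond $375,000 ≥ $325,000 → met
Not met: 2, 6, 8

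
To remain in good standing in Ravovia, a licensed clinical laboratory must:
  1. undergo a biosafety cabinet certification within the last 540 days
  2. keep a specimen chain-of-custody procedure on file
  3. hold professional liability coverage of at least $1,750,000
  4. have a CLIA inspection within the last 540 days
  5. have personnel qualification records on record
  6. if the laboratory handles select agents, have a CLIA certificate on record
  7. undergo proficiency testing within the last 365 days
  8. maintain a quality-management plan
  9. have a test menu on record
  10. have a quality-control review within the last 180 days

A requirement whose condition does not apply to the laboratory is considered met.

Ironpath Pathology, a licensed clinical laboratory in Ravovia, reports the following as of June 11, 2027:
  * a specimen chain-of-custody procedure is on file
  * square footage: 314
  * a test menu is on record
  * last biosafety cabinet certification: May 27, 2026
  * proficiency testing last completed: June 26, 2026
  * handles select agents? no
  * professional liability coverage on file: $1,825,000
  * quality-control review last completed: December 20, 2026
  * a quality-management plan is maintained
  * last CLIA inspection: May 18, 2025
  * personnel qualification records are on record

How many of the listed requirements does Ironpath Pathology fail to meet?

1

1. biosafety cabinet certification 380 days ago vs limit 540 → met
2. specimen chain-of-custody procedure present → met
3. professional liability coverage $1,825,000 ≥ $1,750,000 → met
4. CLIA inspection 754 days ago vs limit 540 → not met
5. personnel qualification records present → met
6. condition 'handles select agents' does not hold → requirement n/a → met
7. proficiency testing 350 days ago vs limit 365 → met
8. quality-management plan present → met
9. test menu present → met
10. quality-control review 173 days ago vs limit 180 → met
Not met: 1 of 10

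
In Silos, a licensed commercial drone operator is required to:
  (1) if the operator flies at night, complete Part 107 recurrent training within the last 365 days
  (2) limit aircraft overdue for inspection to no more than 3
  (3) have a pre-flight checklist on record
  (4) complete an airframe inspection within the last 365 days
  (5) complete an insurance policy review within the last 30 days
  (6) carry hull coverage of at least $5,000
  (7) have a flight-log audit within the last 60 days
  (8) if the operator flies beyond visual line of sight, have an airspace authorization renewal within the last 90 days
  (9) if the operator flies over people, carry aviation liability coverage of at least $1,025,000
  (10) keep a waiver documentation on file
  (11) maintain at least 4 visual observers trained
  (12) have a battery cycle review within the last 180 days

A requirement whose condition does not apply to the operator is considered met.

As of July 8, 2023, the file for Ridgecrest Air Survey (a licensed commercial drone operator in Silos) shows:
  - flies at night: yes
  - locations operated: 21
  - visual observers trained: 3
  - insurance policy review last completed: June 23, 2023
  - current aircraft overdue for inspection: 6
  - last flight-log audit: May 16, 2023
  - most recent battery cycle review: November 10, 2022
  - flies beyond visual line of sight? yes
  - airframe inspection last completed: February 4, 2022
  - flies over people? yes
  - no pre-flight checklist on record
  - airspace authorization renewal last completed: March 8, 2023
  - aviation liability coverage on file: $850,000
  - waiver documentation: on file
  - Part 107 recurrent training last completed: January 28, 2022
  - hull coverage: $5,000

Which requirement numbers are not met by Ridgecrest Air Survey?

1, 2, 3, 4, 8, 9, 11, 12

1. condition 'flies at night' holds; Part 107 recurrent training 526 days ago vs limit 365 → not met
2. aircraft overdue for inspection 6 > 3 → not met
3. pre-flight checklist absent → not met
4. airframe inspection 519 days ago vs limit 365 → not met
5. insurance policy review 15 days ago vs limit 30 → met
6. hull coverage $5,000 ≥ $5,000 → met
7. flight-log audit 53 days ago vs limit 60 → met
8. condition 'flies beyond visual line of sight' holds; airspace authorization renewal 122 days ago vs limit 90 → not met
9. condition 'flies over people' holds; aviation liability coverage $850,000 < $1,025,000 → not met
10. waiver documentation present → met
11. visual observers trained 3 < 4 → not met
12. battery cycle review 240 days ago vs limit 180 → not met
Not met: 1, 2, 3, 4, 8, 9, 11, 12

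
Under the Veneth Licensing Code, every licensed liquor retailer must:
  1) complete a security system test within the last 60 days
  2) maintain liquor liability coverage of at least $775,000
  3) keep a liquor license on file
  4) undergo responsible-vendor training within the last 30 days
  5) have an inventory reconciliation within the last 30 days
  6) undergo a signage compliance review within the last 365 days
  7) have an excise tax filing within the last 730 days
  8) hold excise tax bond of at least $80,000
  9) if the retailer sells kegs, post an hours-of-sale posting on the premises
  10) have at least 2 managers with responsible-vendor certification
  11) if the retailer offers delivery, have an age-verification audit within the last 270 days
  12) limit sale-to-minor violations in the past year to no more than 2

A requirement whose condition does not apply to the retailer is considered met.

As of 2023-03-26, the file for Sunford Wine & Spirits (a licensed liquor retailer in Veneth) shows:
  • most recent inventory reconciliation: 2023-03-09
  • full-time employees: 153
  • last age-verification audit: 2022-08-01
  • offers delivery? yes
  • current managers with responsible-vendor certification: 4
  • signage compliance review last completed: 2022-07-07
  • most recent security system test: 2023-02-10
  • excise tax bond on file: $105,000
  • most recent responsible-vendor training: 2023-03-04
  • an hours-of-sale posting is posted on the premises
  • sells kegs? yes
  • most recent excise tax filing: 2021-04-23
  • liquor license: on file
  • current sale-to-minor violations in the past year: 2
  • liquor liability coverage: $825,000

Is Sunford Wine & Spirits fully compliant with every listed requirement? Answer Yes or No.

Yes

1. security system test 44 days ago vs limit 60 → met
2. liquor liability coverage $825,000 ≥ $775,000 → met
3. liquor license present → met
4. responsible-vendor training 22 days ago vs limit 30 → met
5. inventory reconciliation 17 days ago vs limit 30 → met
6. signage compliance review 262 days ago vs limit 365 → met
7. excise tax filing 702 days ago vs limit 730 → met
8. excise tax bond $105,000 ≥ $80,000 → met
9. condition 'sells kegs' holds; hours-of-sale posting present → met
10. managers with responsible-vendor certification 4 ≥ 2 → met
11. condition 'offers delivery' holds; age-verification audit 237 days ago vs limit 270 → met
12. sale-to-minor violations in the past year 2 ≤ 2 → met
All met.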